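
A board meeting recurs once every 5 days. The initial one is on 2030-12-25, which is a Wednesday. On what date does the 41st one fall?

2031-07-13

The 41st occurrence is 40 intervals after the first: 40 × 5 = 200 days after 2030-12-25.
December has 31 days — 6 days to the end of December leaves 194.
January has 31 days (163 left).
February has 28 days (135 left).
March has 31 days (104 left).
April has 30 days (74 left).
May has 31 days (43 left).
June has 30 days (13 left).
13 days into July → 2031-07-13.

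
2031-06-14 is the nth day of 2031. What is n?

165

Days in months before June: 31 + 28 + 31 + 30 + 31 = 151.
Plus 14 days into June → day 165.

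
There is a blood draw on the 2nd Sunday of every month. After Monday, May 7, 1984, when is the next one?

May 1984 starts on a Tuesday; its first Sunday is the 6th, so the 2nd Sunday is the 13th — May 13, 1984.
May 13, 1984 is after May 7, 1984, so that is the next one.

May 13, 1984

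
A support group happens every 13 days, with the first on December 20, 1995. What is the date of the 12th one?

May 11, 1996

The 12th occurrence is 11 intervals after the first: 11 × 13 = 143 days after December 20, 1995.
December has 31 days — 11 days to the end of December leaves 132.
January has 31 days (101 left).
February has 29 days (72 left).
March has 31 days (41 left).
April has 30 days (11 left).
11 days into May → May 11, 1996.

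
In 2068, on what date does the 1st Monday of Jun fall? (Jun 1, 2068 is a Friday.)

Jun 2068 begins on a Friday, so the first Monday is Jun 4 (3 days later).

Jun 4, 2068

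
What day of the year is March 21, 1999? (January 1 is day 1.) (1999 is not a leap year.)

Days in months before March: 31 + 28 = 59.
Plus 21 days into March → day 80.

80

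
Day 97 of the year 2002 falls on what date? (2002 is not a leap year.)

January has 31 days (97 − 31 = 66 remain).
February has 28 days (66 − 28 = 38 remain).
March has 31 days (38 − 31 = 7 remain).
7 into April → April 7.

April 7, 2002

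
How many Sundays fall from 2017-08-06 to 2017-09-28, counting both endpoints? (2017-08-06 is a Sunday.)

8

2017-08-06 is a Sunday; the first Sunday on or after it is 2017-08-06.
From 2017-08-06 to 2017-09-28: 25 + 28 = 53 days (rest of August, September).
53 ÷ 7 = 7 full weeks with remainder 4, so 7 more Sundays after the first → 8.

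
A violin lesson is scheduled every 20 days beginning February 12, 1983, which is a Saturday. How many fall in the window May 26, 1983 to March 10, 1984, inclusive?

Occurrences land 20·i days after February 12, 1983 for i = 0, 1, 2, …
May 26, 1983 is 103 days after the start; 103 ÷ 20 = 5 remainder 3; since the remainder is 3, round up to i = 6. First occurrence in the window: #7 on June 12, 1983 (6×20 = 120 days in).
March 10, 1984 is 392 days after the start; 392 ÷ 20 = 19 remainder 12. Last occurrence in the window: #20 on February 27, 1984.
Occurrences #7 through #20: 14 in total.

14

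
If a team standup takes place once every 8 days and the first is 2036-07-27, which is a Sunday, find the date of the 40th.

The 40th occurrence is 39 intervals after the first: 39 × 8 = 312 days after 2036-07-27.
July has 31 days — 4 days to the end of July leaves 308.
August has 31 days (277 left).
September has 30 days (247 left).
October has 31 days (216 left).
November has 30 days (186 left).
December has 31 days (155 left).
January has 31 days (124 left).
February has 28 days (96 left).
March has 31 days (65 left).
April has 30 days (35 left).
May has 31 days (4 left).
4 days into June → 2037-06-04.

2037-06-04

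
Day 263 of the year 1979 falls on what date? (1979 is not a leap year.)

January has 31 days (263 − 31 = 232 remain).
February has 28 days (232 − 28 = 204 remain).
March has 31 days (204 − 31 = 173 remain).
April has 30 days (173 − 30 = 143 remain).
May has 31 days (143 − 31 = 112 remain).
June has 30 days (112 − 30 = 82 remain).
July has 31 days (82 − 31 = 51 remain).
August has 31 days (51 − 31 = 20 remain).
20 into September → September 20.

20 September 1979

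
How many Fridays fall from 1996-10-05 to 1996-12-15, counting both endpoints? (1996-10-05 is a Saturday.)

10

1996-10-05 is a Saturday; the first Friday on or after it is 1996-10-11 (6 days later).
From 1996-10-11 to 1996-12-15: 20 + 30 + 15 = 65 days (rest of October, November, December).
65 ÷ 7 = 9 full weeks with remainder 2, so 9 more Fridays after the first → 10.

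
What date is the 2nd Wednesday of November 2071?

November 2071 begins on a Sunday, so the first Wednesday is November 4 (3 days later).
The 2nd Wednesday is 1 weeks later: 4 + 7 = 11.

11 November 2071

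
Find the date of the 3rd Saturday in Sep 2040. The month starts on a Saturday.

Sep 15, 2040

Sep 2040 begins on a Saturday, so the first Saturday is Sep 1.
The 3rd Saturday is 2 weeks later: 1 + 14 = 15.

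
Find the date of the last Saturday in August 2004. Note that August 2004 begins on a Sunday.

August 2004 begins on a Sunday, so the first Saturday is August 7 (6 days later).
August 2004 has 31 days. Adding weeks: 7, 14, 21, 28 — the last one ≤ 31 is the 28th.

28 August 2004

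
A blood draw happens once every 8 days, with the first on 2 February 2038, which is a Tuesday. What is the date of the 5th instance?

The 5th occurrence is 4 intervals after the first: 4 × 8 = 32 days after 2 February 2038.
February has 28 days — 26 days to the end of February leaves 6.
6 days into March → 6 March 2038.

6 March 2038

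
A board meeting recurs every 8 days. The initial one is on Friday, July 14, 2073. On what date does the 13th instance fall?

October 18, 2073

The 13th occurrence is 12 intervals after the first: 12 × 8 = 96 days after July 14, 2073.
July has 31 days — 17 days to the end of July leaves 79.
August has 31 days (48 left).
September has 30 days (18 left).
18 days into October → October 18, 2073.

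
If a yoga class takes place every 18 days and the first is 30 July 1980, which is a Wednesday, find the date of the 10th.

8 January 1981

The 10th occurrence is 9 intervals after the first: 9 × 18 = 162 days after 30 July 1980.
July has 31 days — 1 day to the end of July leaves 161.
August has 31 days (130 left).
September has 30 days (100 left).
October has 31 days (69 left).
November has 30 days (39 left).
December has 31 days (8 left).
8 days into January → 8 January 1981.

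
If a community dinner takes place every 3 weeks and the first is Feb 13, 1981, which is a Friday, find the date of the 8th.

The 8th occurrence is 7 intervals after the first: 7 × 21 = 147 days after Feb 13, 1981.
Feb has 28 days — 15 days to the end of Feb leaves 132.
Mar has 31 days (101 left).
Apr has 30 days (71 left).
May has 31 days (40 left).
Jun has 30 days (10 left).
10 days into Jul → Jul 10, 1981.

Jul 10, 1981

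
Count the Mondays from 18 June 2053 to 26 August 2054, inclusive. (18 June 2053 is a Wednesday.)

62

18 June 2053 is a Wednesday; the first Monday on or after it is 23 June 2053 (5 days later).
From 23 June 2053 to 26 August 2054: 191 + 238 = 429 days (rest of 2053, to 26 August 2054 in 2054).
429 ÷ 7 = 61 full weeks with remainder 2, so 61 more Mondays after the first → 62.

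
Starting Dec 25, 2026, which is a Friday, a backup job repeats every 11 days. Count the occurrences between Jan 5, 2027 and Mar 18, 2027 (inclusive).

Occurrences land 11·i days after Dec 25, 2026 for i = 0, 1, 2, …
Jan 5, 2027 is 11 days after the start; 11 ÷ 11 = 1 remainder 0. First occurrence in the window: #2 on Jan 5, 2027 (1×11 = 11 days in).
Mar 18, 2027 is 83 days after the start; 83 ÷ 11 = 7 remainder 6. Last occurrence in the window: #8 on Mar 12, 2027.
Occurrences #2 through #8: 7 in total.

7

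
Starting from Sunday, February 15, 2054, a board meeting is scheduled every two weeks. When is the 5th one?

The 5th occurrence is 4 intervals after the first: 4 × 14 = 56 days after February 15, 2054.
February has 28 days — 13 days to the end of February leaves 43.
March has 31 days (12 left).
12 days into April → April 12, 2054.

April 12, 2054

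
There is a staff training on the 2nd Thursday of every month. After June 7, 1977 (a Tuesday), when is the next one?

June 1977 starts on a Wednesday; its first Thursday is the 2nd, so the 2nd Thursday is the 9th — June 9, 1977.
June 9, 1977 is after June 7, 1977, so that is the next one.

June 9, 1977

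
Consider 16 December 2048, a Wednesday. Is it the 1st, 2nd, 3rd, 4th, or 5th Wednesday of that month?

Day 16 falls in week ⌈16/7⌉ of the month.
Days 1–7 hold the 1st Wednesday, 8–14 the 2nd, 15–21 the 3rd, 22–28 the 4th, 29–31 the 5th.
16 is in the range for the 3rd.

3rd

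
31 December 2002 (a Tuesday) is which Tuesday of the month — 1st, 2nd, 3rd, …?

Day 31 falls in week ⌈31/7⌉ of the month.
Days 1–7 hold the 1st Tuesday, 8–14 the 2nd, 15–21 the 3rd, 22–28 the 4th, 29–31 the 5th.
31 is in the range for the 5th.

5th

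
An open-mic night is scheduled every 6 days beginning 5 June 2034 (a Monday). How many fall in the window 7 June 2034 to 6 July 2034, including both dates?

5

Occurrences land 6·i days after 5 June 2034 for i = 0, 1, 2, …
7 June 2034 is 2 days after the start; 2 ÷ 6 = 0 remainder 2; since the remainder is 2, round up to i = 1. First occurrence in the window: #2 on 11 June 2034 (1×6 = 6 days in).
6 July 2034 is 31 days after the start; 31 ÷ 6 = 5 remainder 1. Last occurrence in the window: #6 on 5 July 2034.
Occurrences #2 through #6: 5 in total.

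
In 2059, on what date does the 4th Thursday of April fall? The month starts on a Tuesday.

24 April 2059

April 2059 begins on a Tuesday, so the first Thursday is April 3 (2 days later).
The 4th Thursday is 3 weeks later: 3 + 21 = 24.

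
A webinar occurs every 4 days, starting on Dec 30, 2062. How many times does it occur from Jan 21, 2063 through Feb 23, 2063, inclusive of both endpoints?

Occurrences land 4·i days after Dec 30, 2062 for i = 0, 1, 2, …
Jan 21, 2063 is 22 days after the start; 22 ÷ 4 = 5 remainder 2; since the remainder is 2, round up to i = 6. First occurrence in the window: #7 on Jan 23, 2063 (6×4 = 24 days in).
Feb 23, 2063 is 55 days after the start; 55 ÷ 4 = 13 remainder 3. Last occurrence in the window: #14 on Feb 20, 2063.
Occurrences #7 through #14: 8 in total.

8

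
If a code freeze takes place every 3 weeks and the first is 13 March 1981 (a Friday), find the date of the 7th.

The 7th occurrence is 6 intervals after the first: 6 × 21 = 126 days after 13 March 1981.
March has 31 days — 18 days to the end of March leaves 108.
April has 30 days (78 left).
May has 31 days (47 left).
June has 30 days (17 left).
17 days into July → 17 July 1981.

17 July 1981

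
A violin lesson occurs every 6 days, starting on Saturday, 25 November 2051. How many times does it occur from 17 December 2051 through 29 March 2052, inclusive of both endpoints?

Occurrences land 6·i days after 25 November 2051 for i = 0, 1, 2, …
17 December 2051 is 22 days after the start; 22 ÷ 6 = 3 remainder 4; since the remainder is 4, round up to i = 4. First occurrence in the window: #5 on 19 December 2051 (4×6 = 24 days in).
29 March 2052 is 125 days after the start; 125 ÷ 6 = 20 remainder 5. Last occurrence in the window: #21 on 24 March 2052.
Occurrences #5 through #21: 17 in total.

17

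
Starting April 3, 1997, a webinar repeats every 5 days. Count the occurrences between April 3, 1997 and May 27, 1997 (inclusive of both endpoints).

Occurrences land 5·i days after April 3, 1997 for i = 0, 1, 2, …
The window opens on the start date, so the first occurrence inside is #1 on April 3, 1997.
May 27, 1997 is 54 days after the start; 54 ÷ 5 = 10 remainder 4. Last occurrence in the window: #11 on May 23, 1997.
Occurrences #1 through #11: 11 in total.

11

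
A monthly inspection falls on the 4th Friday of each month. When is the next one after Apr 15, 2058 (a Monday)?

Apr 26, 2058

Apr 2058 starts on a Monday; its first Friday is the 5th, so the 4th Friday is the 26th — Apr 26, 2058.
Apr 26, 2058 is after Apr 15, 2058, so that is the next one.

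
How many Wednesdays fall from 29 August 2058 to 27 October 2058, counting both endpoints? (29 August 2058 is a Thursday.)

8

29 August 2058 is a Thursday; the first Wednesday on or after it is 4 September 2058 (6 days later).
From 4 September 2058 to 27 October 2058: 26 + 27 = 53 days (rest of September, October).
53 ÷ 7 = 7 full weeks with remainder 4, so 7 more Wednesdays after the first → 8.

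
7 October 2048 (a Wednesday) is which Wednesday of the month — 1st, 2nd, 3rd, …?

Day 7 falls in week ⌈7/7⌉ of the month.
Days 1–7 hold the 1st Wednesday, 8–14 the 2nd, 15–21 the 3rd, 22–28 the 4th, 29–31 the 5th.
7 is in the range for the 1st.

1st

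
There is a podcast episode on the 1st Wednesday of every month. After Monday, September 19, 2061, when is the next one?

September 2061 starts on a Thursday, so its 1st Wednesday is September 7, 2061 (6 days in).
That is not after September 19, 2061, so look at October 2061.
October 2061 starts on a Saturday, so its 1st Wednesday is October 5, 2061 (4 days in).

October 5, 2061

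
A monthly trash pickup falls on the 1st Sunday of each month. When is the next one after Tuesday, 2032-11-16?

2032-12-05

November 2032 starts on a Monday, so its 1st Sunday is 2032-11-07 (6 days in).
That is not after 2032-11-16, so look at December 2032.
December 2032 starts on a Wednesday, so its 1st Sunday is 2032-12-05 (4 days in).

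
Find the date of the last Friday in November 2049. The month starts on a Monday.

November 2049 begins on a Monday, so the first Friday is November 5 (4 days later).
November 2049 has 30 days. Adding weeks: 5, 12, 19, 26 — the last one ≤ 30 is the 26th.

2049-11-26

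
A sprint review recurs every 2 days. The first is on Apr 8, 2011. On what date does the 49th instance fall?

Jul 13, 2011

The 49th occurrence is 48 intervals after the first: 48 × 2 = 96 days after Apr 8, 2011.
Apr has 30 days — 22 days to the end of Apr leaves 74.
May has 31 days (43 left).
Jun has 30 days (13 left).
13 days into Jul → Jul 13, 2011.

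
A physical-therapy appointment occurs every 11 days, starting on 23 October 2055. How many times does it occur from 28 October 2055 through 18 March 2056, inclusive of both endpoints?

Occurrences land 11·i days after 23 October 2055 for i = 0, 1, 2, …
28 October 2055 is 5 days after the start; 5 ÷ 11 = 0 remainder 5; since the remainder is 5, round up to i = 1. First occurrence in the window: #2 on 3 November 2055 (1×11 = 11 days in).
18 March 2056 is 147 days after the start; 147 ÷ 11 = 13 remainder 4. Last occurrence in the window: #14 on 14 March 2056.
Occurrences #2 through #14: 13 in total.

13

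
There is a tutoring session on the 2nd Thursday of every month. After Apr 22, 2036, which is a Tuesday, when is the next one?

May 8, 2036

Apr 2036 starts on a Tuesday; its first Thursday is the 3rd, so the 2nd Thursday is the 10th — Apr 10, 2036.
That is not after Apr 22, 2036, so look at May 2036.
May 2036 starts on a Thursday; its first Thursday is the 1st, so the 2nd Thursday is the 8th — May 8, 2036.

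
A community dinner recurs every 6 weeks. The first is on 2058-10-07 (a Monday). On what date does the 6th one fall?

The 6th occurrence is 5 intervals after the first: 5 × 42 = 210 days after 2058-10-07.
October has 31 days — 24 days to the end of October leaves 186.
November has 30 days (156 left).
December has 31 days (125 left).
January has 31 days (94 left).
February has 28 days (66 left).
March has 31 days (35 left).
April has 30 days (5 left).
5 days into May → 2059-05-05.

2059-05-05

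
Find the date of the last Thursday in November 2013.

The first Thursday of November 2013 is November 7.
November 2013 has 30 days. Adding weeks: 7, 14, 21, 28 — the last one ≤ 30 is the 28th.

November 28, 2013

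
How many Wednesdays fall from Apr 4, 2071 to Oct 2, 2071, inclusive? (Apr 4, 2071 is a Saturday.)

Apr 4, 2071 is a Saturday; the first Wednesday on or after it is Apr 8, 2071 (4 days later).
From Apr 8, 2071 to Oct 2, 2071: 22 + 31 + 30 + 31 + 31 + 30 + 2 = 177 days (rest of Apr, May, Jun, Jul, Aug, Sep, Oct).
177 ÷ 7 = 25 full weeks with remainder 2, so 25 more Wednesdays after the first → 26.

26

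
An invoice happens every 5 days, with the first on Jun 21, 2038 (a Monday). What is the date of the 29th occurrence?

Nov 8, 2038

The 29th occurrence is 28 intervals after the first: 28 × 5 = 140 days after Jun 21, 2038.
Jun has 30 days — 9 days to the end of Jun leaves 131.
Jul has 31 days (100 left).
Aug has 31 days (69 left).
Sep has 30 days (39 left).
Oct has 31 days (8 left).
8 days into Nov → Nov 8, 2038.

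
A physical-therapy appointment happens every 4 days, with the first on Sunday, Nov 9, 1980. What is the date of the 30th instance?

Mar 5, 1981

The 30th occurrence is 29 intervals after the first: 29 × 4 = 116 days after Nov 9, 1980.
Nov has 30 days — 21 days to the end of Nov leaves 95.
Dec has 31 days (64 left).
Jan has 31 days (33 left).
Feb has 28 days (5 left).
5 days into Mar → Mar 5, 1981.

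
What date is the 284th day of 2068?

January has 31 days (284 − 31 = 253 remain).
February has 29 days (253 − 29 = 224 remain).
March has 31 days (224 − 31 = 193 remain).
April has 30 days (193 − 30 = 163 remain).
May has 31 days (163 − 31 = 132 remain).
June has 30 days (132 − 30 = 102 remain).
July has 31 days (102 − 31 = 71 remain).
August has 31 days (71 − 31 = 40 remain).
September has 30 days (40 − 30 = 10 remain).
10 into October → October 10.

2068-10-10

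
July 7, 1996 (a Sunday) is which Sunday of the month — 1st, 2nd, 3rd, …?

Day 7 falls in week ⌈7/7⌉ of the month.
Days 1–7 hold the 1st Sunday, 8–14 the 2nd, 15–21 the 3rd, 22–28 the 4th, 29–31 the 5th.
7 is in the range for the 1st.

1st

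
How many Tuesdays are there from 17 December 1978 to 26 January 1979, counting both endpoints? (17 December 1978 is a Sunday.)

17 December 1978 is a Sunday; the first Tuesday on or after it is 19 December 1978 (2 days later).
From 19 December 1978 to 26 January 1979: 12 + 26 = 38 days (rest of December, January).
38 ÷ 7 = 5 full weeks with remainder 3, so 5 more Tuesdays after the first → 6.

6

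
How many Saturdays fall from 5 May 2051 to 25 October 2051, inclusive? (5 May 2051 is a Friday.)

25

5 May 2051 is a Friday; the first Saturday on or after it is 6 May 2051 (1 day later).
From 6 May 2051 to 25 October 2051: 25 + 30 + 31 + 31 + 30 + 25 = 172 days (rest of May, June, July, August, September, October).
172 ÷ 7 = 24 full weeks with remainder 4, so 24 more Saturdays after the first → 25.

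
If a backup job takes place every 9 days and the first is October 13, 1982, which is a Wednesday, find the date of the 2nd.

October 22, 1982

The 2nd occurrence is 1 interval after the first: 1 × 9 = 9 days after October 13, 1982.
9 days later is October 22, 1982.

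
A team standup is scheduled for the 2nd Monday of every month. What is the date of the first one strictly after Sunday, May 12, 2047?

May 2047 starts on a Wednesday; its first Monday is the 6th, so the 2nd Monday is the 13th — May 13, 2047.
May 13, 2047 is after May 12, 2047, so that is the next one.

May 13, 2047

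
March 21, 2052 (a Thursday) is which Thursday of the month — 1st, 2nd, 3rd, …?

Day 21 falls in week ⌈21/7⌉ of the month.
Days 1–7 hold the 1st Thursday, 8–14 the 2nd, 15–21 the 3rd, 22–28 the 4th, 29–31 the 5th.
21 is in the range for the 3rd.

3rd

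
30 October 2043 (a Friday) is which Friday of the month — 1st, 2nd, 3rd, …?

5th

Day 30 falls in week ⌈30/7⌉ of the month.
Days 1–7 hold the 1st Friday, 8–14 the 2nd, 15–21 the 3rd, 22–28 the 4th, 29–31 the 5th.
30 is in the range for the 5th.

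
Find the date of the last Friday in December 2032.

December 31, 2032

December 2032 begins on a Wednesday, so the first Friday is December 3 (2 days later).
December 2032 has 31 days. Adding weeks: 3, 10, 17, 24, 31 — the last one ≤ 31 is the 31st.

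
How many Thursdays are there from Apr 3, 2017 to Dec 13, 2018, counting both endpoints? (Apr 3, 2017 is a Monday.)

Apr 3, 2017 is a Monday; the first Thursday on or after it is Apr 6, 2017 (3 days later).
From Apr 6, 2017 to Dec 13, 2018: 269 + 347 = 616 days (rest of 2017, to Dec 13, 2018 in 2018).
616 ÷ 7 = 88 full weeks with remainder 0, so 88 more Thursdays after the first → 89.

89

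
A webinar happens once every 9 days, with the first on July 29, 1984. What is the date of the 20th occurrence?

The 20th occurrence is 19 intervals after the first: 19 × 9 = 171 days after July 29, 1984.
July has 31 days — 2 days to the end of July leaves 169.
August has 31 days (138 left).
September has 30 days (108 left).
October has 31 days (77 left).
November has 30 days (47 left).
December has 31 days (16 left).
16 days into January → January 16, 1985.

January 16, 1985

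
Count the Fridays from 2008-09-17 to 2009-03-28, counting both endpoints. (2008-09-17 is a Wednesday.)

28

2008-09-17 is a Wednesday; the first Friday on or after it is 2008-09-19 (2 days later).
From 2008-09-19 to 2009-03-28: 11 + 31 + 30 + 31 + 31 + 28 + 28 = 190 days (rest of September, October, November, December, January, February, March).
190 ÷ 7 = 27 full weeks with remainder 1, so 27 more Fridays after the first → 28.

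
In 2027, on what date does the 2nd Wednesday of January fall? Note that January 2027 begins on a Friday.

2027-01-13

January 2027 begins on a Friday, so the first Wednesday is January 6 (5 days later).
The 2nd Wednesday is 1 weeks later: 6 + 7 = 13.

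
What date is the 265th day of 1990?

January has 31 days (265 − 31 = 234 remain).
February has 28 days (234 − 28 = 206 remain).
March has 31 days (206 − 31 = 175 remain).
April has 30 days (175 − 30 = 145 remain).
May has 31 days (145 − 31 = 114 remain).
June has 30 days (114 − 30 = 84 remain).
July has 31 days (84 − 31 = 53 remain).
August has 31 days (53 − 31 = 22 remain).
22 into September → September 22.

September 22, 1990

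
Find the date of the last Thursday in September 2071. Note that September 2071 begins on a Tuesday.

24 September 2071

September 2071 begins on a Tuesday, so the first Thursday is September 3 (2 days later).
September 2071 has 30 days. Adding weeks: 3, 10, 17, 24 — the last one ≤ 30 is the 24th.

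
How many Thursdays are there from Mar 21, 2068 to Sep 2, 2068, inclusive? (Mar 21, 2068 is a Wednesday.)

24

Mar 21, 2068 is a Wednesday; the first Thursday on or after it is Mar 22, 2068 (1 day later).
From Mar 22, 2068 to Sep 2, 2068: 9 + 30 + 31 + 30 + 31 + 31 + 2 = 164 days (rest of Mar, Apr, May, Jun, Jul, Aug, Sep).
164 ÷ 7 = 23 full weeks with remainder 3, so 23 more Thursdays after the first → 24.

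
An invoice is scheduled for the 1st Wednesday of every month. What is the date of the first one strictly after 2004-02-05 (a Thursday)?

2004-03-03

February 2004 starts on a Sunday, so its 1st Wednesday is 2004-02-04 (3 days in).
That is not after 2004-02-05, so look at March 2004.
March 2004 starts on a Monday, so its 1st Wednesday is 2004-03-03 (2 days in).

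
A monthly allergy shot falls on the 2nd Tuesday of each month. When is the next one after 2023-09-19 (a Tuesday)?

2023-10-10

September 2023 starts on a Friday; its first Tuesday is the 5th, so the 2nd Tuesday is the 12th — 2023-09-12.
That is not after 2023-09-19, so look at October 2023.
October 2023 starts on a Sunday; its first Tuesday is the 3rd, so the 2nd Tuesday is the 10th — 2023-10-10.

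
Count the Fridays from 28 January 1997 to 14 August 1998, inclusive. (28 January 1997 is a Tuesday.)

28 January 1997 is a Tuesday; the first Friday on or after it is 31 January 1997 (3 days later).
From 31 January 1997 to 14 August 1998: 334 + 226 = 560 days (rest of 1997, to 14 August 1998 in 1998).
560 ÷ 7 = 80 full weeks with remainder 0, so 80 more Fridays after the first → 81.

81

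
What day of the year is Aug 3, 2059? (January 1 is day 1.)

Days in months before Aug: 31 + 28 + 31 + 30 + 31 + 30 + 31 = 212.
Plus 3 days into Aug → day 215.

215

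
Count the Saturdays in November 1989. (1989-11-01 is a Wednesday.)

1989-11-01 is a Wednesday; the first Saturday on or after it is 1989-11-04 (3 days later).
From 1989-11-04 to 1989-11-30 is 30 − 4 = 26 days.
26 ÷ 7 = 3 full weeks with remainder 5, so 3 more Saturdays after the first → 4.

4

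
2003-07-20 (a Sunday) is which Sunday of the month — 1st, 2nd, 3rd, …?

3rd

Day 20 falls in week ⌈20/7⌉ of the month.
Days 1–7 hold the 1st Sunday, 8–14 the 2nd, 15–21 the 3rd, 22–28 the 4th, 29–31 the 5th.
20 is in the range for the 3rd.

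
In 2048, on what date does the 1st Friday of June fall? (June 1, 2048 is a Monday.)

June 2048 begins on a Monday, so the first Friday is June 5 (4 days later).

5 June 2048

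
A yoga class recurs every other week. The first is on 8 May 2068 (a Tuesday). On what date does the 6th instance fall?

The 6th occurrence is 5 intervals after the first: 5 × 14 = 70 days after 8 May 2068.
May has 31 days — 23 days to the end of May leaves 47.
June has 30 days (17 left).
17 days into July → 17 July 2068.

17 July 2068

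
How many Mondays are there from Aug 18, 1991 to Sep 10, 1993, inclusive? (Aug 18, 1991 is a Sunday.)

108

Aug 18, 1991 is a Sunday; the first Monday on or after it is Aug 19, 1991 (1 day later).
From Aug 19, 1991 to Sep 10, 1993: 134 + 366 + 253 = 753 days (rest of 1991, 1992, to Sep 10, 1993 in 1993).
753 ÷ 7 = 107 full weeks with remainder 4, so 107 more Mondays after the first → 108.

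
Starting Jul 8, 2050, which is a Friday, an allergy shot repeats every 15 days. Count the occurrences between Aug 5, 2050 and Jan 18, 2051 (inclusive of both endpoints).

Occurrences land 15·i days after Jul 8, 2050 for i = 0, 1, 2, …
Aug 5, 2050 is 28 days after the start; 28 ÷ 15 = 1 remainder 13; since the remainder is 13, round up to i = 2. First occurrence in the window: #3 on Aug 7, 2050 (2×15 = 30 days in).
Jan 18, 2051 is 194 days after the start; 194 ÷ 15 = 12 remainder 14. Last occurrence in the window: #13 on Jan 4, 2051.
Occurrences #3 through #13: 11 in total.

11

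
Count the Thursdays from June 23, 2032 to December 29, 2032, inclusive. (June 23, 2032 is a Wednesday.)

June 23, 2032 is a Wednesday; the first Thursday on or after it is June 24, 2032 (1 day later).
From June 24, 2032 to December 29, 2032: 6 + 31 + 31 + 30 + 31 + 30 + 29 = 188 days (rest of June, July, August, September, October, November, December).
188 ÷ 7 = 26 full weeks with remainder 6, so 26 more Thursdays after the first → 27.

27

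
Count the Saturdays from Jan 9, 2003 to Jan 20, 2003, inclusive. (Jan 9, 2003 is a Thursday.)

Jan 9, 2003 is a Thursday; the first Saturday on or after it is Jan 11, 2003 (2 days later).
From Jan 11, 2003 to Jan 20, 2003 is 20 − 11 = 9 days.
9 ÷ 7 = 1 full weeks with remainder 2, so 1 more Saturdays after the first → 2.

2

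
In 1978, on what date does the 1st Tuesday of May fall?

The first Tuesday of May 1978 is May 2.

2 May 1978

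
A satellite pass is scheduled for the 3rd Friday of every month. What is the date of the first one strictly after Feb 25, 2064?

Feb 2064 starts on a Friday; its first Friday is the 1st, so the 3rd Friday is the 15th — Feb 15, 2064.
That is not after Feb 25, 2064, so look at Mar 2064.
Mar 2064 starts on a Saturday; its first Friday is the 7th, so the 3rd Friday is the 21st — Mar 21, 2064.

Mar 21, 2064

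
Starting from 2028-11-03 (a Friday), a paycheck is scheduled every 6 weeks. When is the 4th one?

The 4th occurrence is 3 intervals after the first: 3 × 42 = 126 days after 2028-11-03.
November has 30 days — 27 days to the end of November leaves 99.
December has 31 days (68 left).
January has 31 days (37 left).
February has 28 days (9 left).
9 days into March → 2029-03-09.

2029-03-09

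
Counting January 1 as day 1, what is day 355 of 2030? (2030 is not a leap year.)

Dec 21, 2030

Jan has 31 days (355 − 31 = 324 remain).
Feb has 28 days (324 − 28 = 296 remain).
Mar has 31 days (296 − 31 = 265 remain).
Apr has 30 days (265 − 30 = 235 remain).
May has 31 days (235 − 31 = 204 remain).
Jun has 30 days (204 − 30 = 174 remain).
Jul has 31 days (174 − 31 = 143 remain).
Aug has 31 days (143 − 31 = 112 remain).
Sep has 30 days (112 − 30 = 82 remain).
Oct has 31 days (82 − 31 = 51 remain).
Nov has 30 days (51 − 30 = 21 remain).
21 into Dec → Dec 21.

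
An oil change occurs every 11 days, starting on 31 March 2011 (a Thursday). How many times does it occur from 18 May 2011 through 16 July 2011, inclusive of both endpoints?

Occurrences land 11·i days after 31 March 2011 for i = 0, 1, 2, …
18 May 2011 is 48 days after the start; 48 ÷ 11 = 4 remainder 4; since the remainder is 4, round up to i = 5. First occurrence in the window: #6 on 25 May 2011 (5×11 = 55 days in).
16 July 2011 is 107 days after the start; 107 ÷ 11 = 9 remainder 8. Last occurrence in the window: #10 on 8 July 2011.
Occurrences #6 through #10: 5 in total.

5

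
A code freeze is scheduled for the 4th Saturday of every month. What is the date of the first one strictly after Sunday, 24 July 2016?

July 2016 starts on a Friday; its first Saturday is the 2nd, so the 4th Saturday is the 23rd — 23 July 2016.
That is not after 24 July 2016, so look at August 2016.
August 2016 starts on a Monday; its first Saturday is the 6th, so the 4th Saturday is the 27th — 27 August 2016.

27 August 2016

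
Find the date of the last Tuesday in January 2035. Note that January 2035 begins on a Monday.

January 2035 begins on a Monday, so the first Tuesday is January 2 (1 day later).
January 2035 has 31 days. Adding weeks: 2, 9, 16, 23, 30 — the last one ≤ 31 is the 30th.

January 30, 2035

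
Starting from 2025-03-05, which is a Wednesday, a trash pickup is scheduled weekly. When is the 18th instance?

The 18th occurrence is 17 intervals after the first: 17 × 7 = 119 days after 2025-03-05.
March has 31 days — 26 days to the end of March leaves 93.
April has 30 days (63 left).
May has 31 days (32 left).
June has 30 days (2 left).
2 days into July → 2025-07-02.

2025-07-02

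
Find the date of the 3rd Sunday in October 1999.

The first Sunday of October 1999 is October 3.
The 3rd Sunday is 2 weeks later: 3 + 14 = 17.

17 October 1999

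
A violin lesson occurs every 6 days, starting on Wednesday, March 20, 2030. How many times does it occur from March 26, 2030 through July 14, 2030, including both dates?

19

Occurrences land 6·i days after March 20, 2030 for i = 0, 1, 2, …
March 26, 2030 is 6 days after the start; 6 ÷ 6 = 1 remainder 0. First occurrence in the window: #2 on March 26, 2030 (1×6 = 6 days in).
July 14, 2030 is 116 days after the start; 116 ÷ 6 = 19 remainder 2. Last occurrence in the window: #20 on July 12, 2030.
Occurrences #2 through #20: 19 in total.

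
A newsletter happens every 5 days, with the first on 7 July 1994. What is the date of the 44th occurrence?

The 44th occurrence is 43 intervals after the first: 43 × 5 = 215 days after 7 July 1994.
July has 31 days — 24 days to the end of July leaves 191.
August has 31 days (160 left).
September has 30 days (130 left).
October has 31 days (99 left).
November has 30 days (69 left).
December has 31 days (38 left).
January has 31 days (7 left).
7 days into February → 7 February 1995.

7 February 1995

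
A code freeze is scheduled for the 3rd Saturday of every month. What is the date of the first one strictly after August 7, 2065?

August 15, 2065

August 2065 starts on a Saturday; its first Saturday is the 1st, so the 3rd Saturday is the 15th — August 15, 2065.
August 15, 2065 is after August 7, 2065, so that is the next one.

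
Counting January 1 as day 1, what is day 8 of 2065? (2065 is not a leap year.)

January 8, 2065

8 into January → January 8.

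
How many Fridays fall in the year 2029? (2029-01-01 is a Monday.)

52

2029-01-01 is a Monday; the first Friday on or after it is 2029-01-05 (4 days later).
From 2029-01-05 to 2029-12-31: 26 + 28 + 31 + 30 + 31 + 30 + 31 + 31 + 30 + 31 + 30 + 31 = 360 days (rest of January, February, March, April, May, June, July, August, September, October, November, December).
360 ÷ 7 = 51 full weeks with remainder 3, so 51 more Fridays after the first → 52.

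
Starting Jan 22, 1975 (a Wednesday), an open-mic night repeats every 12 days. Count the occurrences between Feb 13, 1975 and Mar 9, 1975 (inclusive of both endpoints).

2

Occurrences land 12·i days after Jan 22, 1975 for i = 0, 1, 2, …
Feb 13, 1975 is 22 days after the start; 22 ÷ 12 = 1 remainder 10; since the remainder is 10, round up to i = 2. First occurrence in the window: #3 on Feb 15, 1975 (2×12 = 24 days in).
Mar 9, 1975 is 46 days after the start; 46 ÷ 12 = 3 remainder 10. Last occurrence in the window: #4 on Feb 27, 1975.
Occurrences #3 through #4: 2 in total.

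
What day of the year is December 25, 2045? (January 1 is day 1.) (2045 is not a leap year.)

359

Days in months before December: 31 + 28 + 31 + 30 + 31 + 30 + 31 + 31 + 30 + 31 + 30 = 334.
Plus 25 days into December → day 359.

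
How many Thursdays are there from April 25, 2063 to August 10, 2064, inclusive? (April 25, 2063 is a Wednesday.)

April 25, 2063 is a Wednesday; the first Thursday on or after it is April 26, 2063 (1 day later).
From April 26, 2063 to August 10, 2064: 249 + 223 = 472 days (rest of 2063, to August 10, 2064 in 2064).
472 ÷ 7 = 67 full weeks with remainder 3, so 67 more Thursdays after the first → 68.

68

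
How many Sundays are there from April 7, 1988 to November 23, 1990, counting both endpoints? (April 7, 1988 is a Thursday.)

137

April 7, 1988 is a Thursday; the first Sunday on or after it is April 10, 1988 (3 days later).
From April 10, 1988 to November 23, 1990: 265 + 365 + 327 = 957 days (rest of 1988, 1989, to November 23, 1990 in 1990).
957 ÷ 7 = 136 full weeks with remainder 5, so 136 more Sundays after the first → 137.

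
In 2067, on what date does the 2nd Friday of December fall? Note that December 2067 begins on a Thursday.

2067-12-09

December 2067 begins on a Thursday, so the first Friday is December 2 (1 day later).
The 2nd Friday is 1 weeks later: 2 + 7 = 9.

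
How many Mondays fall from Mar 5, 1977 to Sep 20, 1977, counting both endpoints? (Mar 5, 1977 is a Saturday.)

Mar 5, 1977 is a Saturday; the first Monday on or after it is Mar 7, 1977 (2 days later).
From Mar 7, 1977 to Sep 20, 1977: 24 + 30 + 31 + 30 + 31 + 31 + 20 = 197 days (rest of Mar, Apr, May, Jun, Jul, Aug, Sep).
197 ÷ 7 = 28 full weeks with remainder 1, so 28 more Mondays after the first → 29.

29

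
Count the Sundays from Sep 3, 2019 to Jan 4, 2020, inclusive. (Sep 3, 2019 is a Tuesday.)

17

Sep 3, 2019 is a Tuesday; the first Sunday on or after it is Sep 8, 2019 (5 days later).
From Sep 8, 2019 to Jan 4, 2020: 22 + 31 + 30 + 31 + 4 = 118 days (rest of Sep, Oct, Nov, Dec, Jan).
118 ÷ 7 = 16 full weeks with remainder 6, so 16 more Sundays after the first → 17.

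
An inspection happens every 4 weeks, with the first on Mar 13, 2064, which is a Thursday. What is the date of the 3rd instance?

May 8, 2064

The 3rd occurrence is 2 intervals after the first: 2 × 28 = 56 days after Mar 13, 2064.
Mar has 31 days — 18 days to the end of Mar leaves 38.
Apr has 30 days (8 left).
8 days into May → May 8, 2064.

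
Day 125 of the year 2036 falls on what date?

January has 31 days (125 − 31 = 94 remain).
February has 29 days (94 − 29 = 65 remain).
March has 31 days (65 − 31 = 34 remain).
April has 30 days (34 − 30 = 4 remain).
4 into May → May 4.

2036-05-04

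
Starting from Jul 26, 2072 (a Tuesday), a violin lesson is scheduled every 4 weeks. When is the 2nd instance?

The 2nd occurrence is 1 interval after the first: 1 × 28 = 28 days after Jul 26, 2072.
Jul has 31 days — 5 days to the end of Jul leaves 23.
23 days into Aug → Aug 23, 2072.

Aug 23, 2072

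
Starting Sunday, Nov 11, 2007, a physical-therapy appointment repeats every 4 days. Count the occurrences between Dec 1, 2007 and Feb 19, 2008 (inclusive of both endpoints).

Occurrences land 4·i days after Nov 11, 2007 for i = 0, 1, 2, …
Dec 1, 2007 is 20 days after the start; 20 ÷ 4 = 5 remainder 0. First occurrence in the window: #6 on Dec 1, 2007 (5×4 = 20 days in).
Feb 19, 2008 is 100 days after the start; 100 ÷ 4 = 25 remainder 0. Last occurrence in the window: #26 on Feb 19, 2008.
Occurrences #6 through #26: 21 in total.

21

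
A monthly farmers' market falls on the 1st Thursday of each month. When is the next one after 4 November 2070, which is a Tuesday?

6 November 2070

November 2070 starts on a Saturday, so its 1st Thursday is 6 November 2070 (5 days in).
6 November 2070 is after 4 November 2070, so that is the next one.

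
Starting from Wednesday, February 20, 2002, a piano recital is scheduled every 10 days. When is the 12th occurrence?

The 12th occurrence is 11 intervals after the first: 11 × 10 = 110 days after February 20, 2002.
February has 28 days — 8 days to the end of February leaves 102.
March has 31 days (71 left).
April has 30 days (41 left).
May has 31 days (10 left).
10 days into June → June 10, 2002.

June 10, 2002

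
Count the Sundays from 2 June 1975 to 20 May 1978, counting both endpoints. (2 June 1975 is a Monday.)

2 June 1975 is a Monday; the first Sunday on or after it is 8 June 1975 (6 days later).
From 8 June 1975 to 20 May 1978: 206 + 366 + 365 + 140 = 1077 days (rest of 1975, 1976, 1977, to 20 May 1978 in 1978).
1077 ÷ 7 = 153 full weeks with remainder 6, so 153 more Sundays after the first → 154.

154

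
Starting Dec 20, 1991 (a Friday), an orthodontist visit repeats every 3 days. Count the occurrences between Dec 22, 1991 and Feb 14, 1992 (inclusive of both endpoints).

18

Occurrences land 3·i days after Dec 20, 1991 for i = 0, 1, 2, …
Dec 22, 1991 is 2 days after the start; 2 ÷ 3 = 0 remainder 2; since the remainder is 2, round up to i = 1. First occurrence in the window: #2 on Dec 23, 1991 (1×3 = 3 days in).
Feb 14, 1992 is 56 days after the start; 56 ÷ 3 = 18 remainder 2. Last occurrence in the window: #19 on Feb 12, 1992.
Occurrences #2 through #19: 18 in total.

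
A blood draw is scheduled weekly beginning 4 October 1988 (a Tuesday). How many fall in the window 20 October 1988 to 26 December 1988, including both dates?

9

Occurrences land 7·i days after 4 October 1988 for i = 0, 1, 2, …
20 October 1988 is 16 days after the start; 16 ÷ 7 = 2 remainder 2; since the remainder is 2, round up to i = 3. First occurrence in the window: #4 on 25 October 1988 (3×7 = 21 days in).
26 December 1988 is 83 days after the start; 83 ÷ 7 = 11 remainder 6. Last occurrence in the window: #12 on 20 December 1988.
Occurrences #4 through #12: 9 in total.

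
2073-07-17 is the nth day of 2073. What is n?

Days in months before July: 31 + 28 + 31 + 30 + 31 + 30 = 181.
Plus 17 days into July → day 198.

198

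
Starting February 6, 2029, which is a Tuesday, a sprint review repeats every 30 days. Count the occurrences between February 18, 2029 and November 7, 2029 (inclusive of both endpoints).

9

Occurrences land 30·i days after February 6, 2029 for i = 0, 1, 2, …
February 18, 2029 is 12 days after the start; 12 ÷ 30 = 0 remainder 12; since the remainder is 12, round up to i = 1. First occurrence in the window: #2 on March 8, 2029 (1×30 = 30 days in).
November 7, 2029 is 274 days after the start; 274 ÷ 30 = 9 remainder 4. Last occurrence in the window: #10 on November 3, 2029.
Occurrences #2 through #10: 9 in total.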